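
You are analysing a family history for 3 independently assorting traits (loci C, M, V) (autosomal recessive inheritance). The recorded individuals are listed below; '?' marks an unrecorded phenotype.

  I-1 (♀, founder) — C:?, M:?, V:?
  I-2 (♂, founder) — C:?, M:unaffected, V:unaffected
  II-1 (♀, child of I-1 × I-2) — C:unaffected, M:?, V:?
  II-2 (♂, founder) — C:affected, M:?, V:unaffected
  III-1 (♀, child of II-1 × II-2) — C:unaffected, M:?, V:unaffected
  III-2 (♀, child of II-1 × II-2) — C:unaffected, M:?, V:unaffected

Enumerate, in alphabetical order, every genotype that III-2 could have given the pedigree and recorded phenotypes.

III-2 ∈ {Cc MM VV, Cc MM Vv, Cc Mm VV, Cc Mm Vv, Cc mm VV, Cc mm Vv}

C/I-1 ? ·: CC|Cc|cc
C/I-2 ? ·: CC|Cc|cc
C/II-1 un I-1×I-2: CC|Cc
C/II-2 aff ·: cc
C/III-1 un II-1×II-2: Cc
C/III-2 un II-1×II-2: Cc
⇒ C over [I-1,I-2,II-1,II-2,III-1,III-2]: 11 consistent
M/I-1 ? ·: MM|Mm|mm
M/I-2 un ·: MM|Mm
M/II-1 ? I-1×I-2: MM|Mm|mm
M/II-2 ? ·: MM|Mm|mm
M/III-1 ? II-1×II-2: MM|Mm|mm
M/III-2 ? II-1×II-2: MM|Mm|mm
⇒ M over [I-1,I-2,II-1,II-2,III-1,III-2]: 121 consistent
V/I-1 ? ·: VV|Vv|vv
V/I-2 un ·: VV|Vv
V/II-1 ? I-1×I-2: VV|Vv|vv
V/II-2 un ·: VV|Vv
V/III-1 un II-1×II-2: VV|Vv
V/III-2 un II-1×II-2: VV|Vv
⇒ V over [I-1,I-2,II-1,II-2,III-1,III-2]: 64 consistent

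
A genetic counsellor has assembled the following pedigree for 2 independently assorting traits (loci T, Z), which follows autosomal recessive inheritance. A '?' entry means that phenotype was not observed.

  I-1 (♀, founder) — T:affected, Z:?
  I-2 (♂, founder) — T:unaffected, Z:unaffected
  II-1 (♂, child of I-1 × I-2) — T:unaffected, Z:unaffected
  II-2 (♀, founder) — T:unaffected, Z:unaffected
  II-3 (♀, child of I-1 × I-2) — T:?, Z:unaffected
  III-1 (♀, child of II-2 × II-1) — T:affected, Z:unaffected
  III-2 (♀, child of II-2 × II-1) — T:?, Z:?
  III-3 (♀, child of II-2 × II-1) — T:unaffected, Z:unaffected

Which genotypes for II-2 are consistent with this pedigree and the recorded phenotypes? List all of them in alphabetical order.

II-2 ∈ {Tt ZZ, Tt Zz}

T/I-1 aff ·: tt
T/I-2 un ·: TT|Tt
T/II-1 un I-1×I-2: Tt
T/II-2 un ·: Tt
T/II-3 ? I-1×I-2: Tt|tt
T/III-1 aff II-2×II-1: tt
T/III-2 ? II-2×II-1: TT|Tt|tt
T/III-3 un II-2×II-1: TT|Tt
⇒ T over [I-1,I-2,II-1,II-2,II-3,III-1,III-2,III-3]: 18 consistent
Z/I-1 ? ·: ZZ|Zz|zz
Z/I-2 un ·: ZZ|Zz
Z/II-1 un I-1×I-2: ZZ|Zz
Z/II-2 un ·: ZZ|Zz
Z/II-3 un I-1×I-2: ZZ|Zz
Z/III-1 un II-2×II-1: ZZ|Zz
Z/III-2 ? II-2×II-1: ZZ|Zz|zz
Z/III-3 un II-2×II-1: ZZ|Zz
⇒ Z over [I-1,I-2,II-1,II-2,II-3,III-1,III-2,III-3]: 223 consistent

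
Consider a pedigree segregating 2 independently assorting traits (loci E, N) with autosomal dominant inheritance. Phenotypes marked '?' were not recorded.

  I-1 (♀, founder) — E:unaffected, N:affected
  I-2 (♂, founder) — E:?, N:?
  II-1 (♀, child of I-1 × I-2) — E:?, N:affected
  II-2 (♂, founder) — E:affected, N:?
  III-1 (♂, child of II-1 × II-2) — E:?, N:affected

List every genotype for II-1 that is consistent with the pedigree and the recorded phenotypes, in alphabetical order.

E/I-1 un ·: ee
E/I-2 ? ·: ee|Ee|EE
E/II-1 ? I-1×I-2: ee|Ee
E/II-2 aff ·: Ee|EE
E/III-1 ? II-1×II-2: ee|Ee|EE
⇒ E over [I-1,I-2,II-1,II-2,III-1]: 16 consistent
N/I-1 aff ·: Nn|NN
N/I-2 ? ·: nn|Nn|NN
N/II-1 aff I-1×I-2: Nn|NN
N/II-2 ? ·: nn|Nn|NN
N/III-1 aff II-1×II-2: Nn|NN
⇒ N over [I-1,I-2,II-1,II-2,III-1]: 41 consistent

II-1 ∈ {Ee NN, Ee Nn, ee NN, ee Nn}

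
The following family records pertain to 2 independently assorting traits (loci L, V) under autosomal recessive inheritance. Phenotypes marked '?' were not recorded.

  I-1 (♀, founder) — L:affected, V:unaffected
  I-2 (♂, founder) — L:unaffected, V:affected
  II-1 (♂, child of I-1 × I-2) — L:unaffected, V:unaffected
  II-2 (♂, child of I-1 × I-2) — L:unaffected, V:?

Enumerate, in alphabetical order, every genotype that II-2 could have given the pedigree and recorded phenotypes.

II-2 ∈ {Ll Vv, Ll vv}

L/I-1 aff ·: ll
L/I-2 un ·: LL|Ll
L/II-1 un I-1×I-2: Ll
L/II-2 un I-1×I-2: Ll
⇒ L over [I-1,I-2,II-1,II-2]: 2 consistent
V/I-1 un ·: VV|Vv
V/I-2 aff ·: vv
V/II-1 un I-1×I-2: Vv
V/II-2 ? I-1×I-2: Vv|vv
⇒ V over [I-1,I-2,II-1,II-2]: 3 consistent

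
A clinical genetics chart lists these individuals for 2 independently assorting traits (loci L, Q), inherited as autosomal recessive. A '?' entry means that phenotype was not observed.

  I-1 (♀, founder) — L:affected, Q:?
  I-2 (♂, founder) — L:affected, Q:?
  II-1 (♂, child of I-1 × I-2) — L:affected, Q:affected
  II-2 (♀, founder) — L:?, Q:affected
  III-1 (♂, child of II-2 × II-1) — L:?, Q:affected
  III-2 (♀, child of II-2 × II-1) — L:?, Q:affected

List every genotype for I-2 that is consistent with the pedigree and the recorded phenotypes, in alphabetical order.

L/I-1 aff ·: ll
L/I-2 aff ·: ll
L/II-1 aff I-1×I-2: ll
L/II-2 ? ·: LL|Ll|ll
L/III-1 ? II-2×II-1: Ll|ll
L/III-2 ? II-2×II-1: Ll|ll
⇒ L over [I-1,I-2,II-1,II-2,III-1,III-2]: 6 consistent
Q/I-1 ? ·: Qq|qq
Q/I-2 ? ·: Qq|qq
Q/II-1 aff I-1×I-2: qq
Q/II-2 aff ·: qq
Q/III-1 aff II-2×II-1: qq
Q/III-2 aff II-2×II-1: qq
⇒ Q over [I-1,I-2,II-1,II-2,III-1,III-2]: 4 consistent

I-2 ∈ {ll Qq, ll qq}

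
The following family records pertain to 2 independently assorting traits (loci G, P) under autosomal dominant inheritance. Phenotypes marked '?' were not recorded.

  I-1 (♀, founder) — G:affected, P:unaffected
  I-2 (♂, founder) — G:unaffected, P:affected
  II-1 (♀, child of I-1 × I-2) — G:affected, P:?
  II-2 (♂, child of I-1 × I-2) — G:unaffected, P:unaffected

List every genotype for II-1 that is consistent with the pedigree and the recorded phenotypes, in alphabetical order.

G/I-1 aff ·: Gg
G/I-2 un ·: gg
G/II-1 aff I-1×I-2: Gg
G/II-2 un I-1×I-2: gg
⇒ G over [I-1,I-2,II-1,II-2]: 1 consistent
P/I-1 un ·: pp
P/I-2 aff ·: Pp
P/II-1 ? I-1×I-2: pp|Pp
P/II-2 un I-1×I-2: pp
⇒ P over [I-1,I-2,II-1,II-2]: 2 consistent

II-1 ∈ {Gg Pp, Gg pp}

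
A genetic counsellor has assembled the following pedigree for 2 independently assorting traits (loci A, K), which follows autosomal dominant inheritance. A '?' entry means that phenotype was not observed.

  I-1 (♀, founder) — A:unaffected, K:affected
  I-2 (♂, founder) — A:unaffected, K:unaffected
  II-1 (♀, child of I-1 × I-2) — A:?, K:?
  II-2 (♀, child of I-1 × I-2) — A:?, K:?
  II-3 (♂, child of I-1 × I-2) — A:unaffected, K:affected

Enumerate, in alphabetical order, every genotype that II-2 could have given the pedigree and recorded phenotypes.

A/I-1 un ·: aa
A/I-2 un ·: aa
A/II-1 ? I-1×I-2: aa
A/II-2 ? I-1×I-2: aa
A/II-3 un I-1×I-2: aa
⇒ A over [I-1,I-2,II-1,II-2,II-3]: 1 consistent
K/I-1 aff ·: Kk|KK
K/I-2 un ·: kk
K/II-1 ? I-1×I-2: kk|Kk
K/II-2 ? I-1×I-2: kk|Kk
K/II-3 aff I-1×I-2: Kk
⇒ K over [I-1,I-2,II-1,II-2,II-3]: 5 consistent

II-2 ∈ {aa Kk, aa kk}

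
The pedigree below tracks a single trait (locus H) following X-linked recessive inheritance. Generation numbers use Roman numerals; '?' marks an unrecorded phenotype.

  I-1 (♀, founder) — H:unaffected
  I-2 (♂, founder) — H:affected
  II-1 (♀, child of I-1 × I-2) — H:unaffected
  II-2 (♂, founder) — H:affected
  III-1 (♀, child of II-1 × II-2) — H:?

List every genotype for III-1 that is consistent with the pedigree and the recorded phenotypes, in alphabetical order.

III-1 ∈ {X^HX^h, X^hX^h}

H/I-1 un ·: X^HX^H|X^HX^h
H/I-2 aff ·: X^hY
H/II-1 un I-1×I-2: X^HX^h
H/II-2 aff ·: X^hY
H/III-1 ? II-1×II-2: X^HX^h|X^hX^h
⇒ H over [I-1,I-2,II-1,II-2,III-1]: 4 consistent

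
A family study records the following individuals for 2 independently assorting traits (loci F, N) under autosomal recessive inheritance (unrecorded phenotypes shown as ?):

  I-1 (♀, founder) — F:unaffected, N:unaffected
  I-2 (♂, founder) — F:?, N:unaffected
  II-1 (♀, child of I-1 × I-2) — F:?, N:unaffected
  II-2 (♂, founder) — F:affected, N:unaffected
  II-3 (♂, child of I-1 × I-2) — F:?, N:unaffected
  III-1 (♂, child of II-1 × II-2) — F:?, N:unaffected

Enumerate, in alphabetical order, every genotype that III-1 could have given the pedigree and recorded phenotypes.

III-1 ∈ {Ff NN, Ff Nn, ff NN, ff Nn}

F/I-1 un ·: FF|Ff
F/I-2 ? ·: FF|Ff|ff
F/II-1 ? I-1×I-2: FF|Ff|ff
F/II-2 aff ·: ff
F/II-3 ? I-1×I-2: FF|Ff|ff
F/III-1 ? II-1×II-2: Ff|ff
⇒ F over [I-1,I-2,II-1,II-2,II-3,III-1]: 33 consistent
N/I-1 un ·: NN|Nn
N/I-2 un ·: NN|Nn
N/II-1 un I-1×I-2: NN|Nn
N/II-2 un ·: NN|Nn
N/II-3 un I-1×I-2: NN|Nn
N/III-1 un II-1×II-2: NN|Nn
⇒ N over [I-1,I-2,II-1,II-2,II-3,III-1]: 45 consistent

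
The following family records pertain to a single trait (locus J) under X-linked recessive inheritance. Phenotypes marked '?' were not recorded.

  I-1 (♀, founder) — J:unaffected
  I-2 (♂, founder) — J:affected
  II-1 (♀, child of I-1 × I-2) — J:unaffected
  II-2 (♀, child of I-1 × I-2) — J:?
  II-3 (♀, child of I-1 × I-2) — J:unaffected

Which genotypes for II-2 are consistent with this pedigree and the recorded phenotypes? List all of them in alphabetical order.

J/I-1 un ·: X^JX^J|X^JX^j
J/I-2 aff ·: X^jY
J/II-1 un I-1×I-2: X^JX^j
J/II-2 ? I-1×I-2: X^JX^j|X^jX^j
J/II-3 un I-1×I-2: X^JX^j
⇒ J over [I-1,I-2,II-1,II-2,II-3]: 3 consistent

II-2 ∈ {X^JX^j, X^jX^j}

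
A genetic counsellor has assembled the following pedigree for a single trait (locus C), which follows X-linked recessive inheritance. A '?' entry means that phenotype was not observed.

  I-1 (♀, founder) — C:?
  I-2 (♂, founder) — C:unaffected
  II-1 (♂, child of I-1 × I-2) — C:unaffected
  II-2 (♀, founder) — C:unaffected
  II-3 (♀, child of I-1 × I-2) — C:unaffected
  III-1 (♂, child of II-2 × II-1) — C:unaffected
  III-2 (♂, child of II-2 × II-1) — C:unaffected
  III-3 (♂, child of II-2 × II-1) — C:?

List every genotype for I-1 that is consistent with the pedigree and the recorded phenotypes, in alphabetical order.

C/I-1 ? ·: X^CX^C|X^CX^c
C/I-2 un ·: X^CY
C/II-1 un I-1×I-2: X^CY
C/II-2 un ·: X^CX^C|X^CX^c
C/II-3 un I-1×I-2: X^CX^C|X^CX^c
C/III-1 un II-2×II-1: X^CY
C/III-2 un II-2×II-1: X^CY
C/III-3 ? II-2×II-1: X^CY|X^cY
⇒ C over [I-1,I-2,II-1,II-2,II-3,III-1,III-2,III-3]: 9 consistent

I-1 ∈ {X^CX^C, X^CX^c}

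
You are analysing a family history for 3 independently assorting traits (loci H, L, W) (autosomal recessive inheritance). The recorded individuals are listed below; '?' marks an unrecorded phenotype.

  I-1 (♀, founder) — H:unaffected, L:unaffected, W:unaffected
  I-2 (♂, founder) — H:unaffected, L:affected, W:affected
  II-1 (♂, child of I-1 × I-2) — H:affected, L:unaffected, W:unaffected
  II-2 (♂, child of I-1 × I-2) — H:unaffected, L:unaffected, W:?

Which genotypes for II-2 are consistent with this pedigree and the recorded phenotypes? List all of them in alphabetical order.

II-2 ∈ {HH Ll Ww, HH Ll ww, Hh Ll Ww, Hh Ll ww}

H/I-1 un ·: Hh
H/I-2 un ·: Hh
H/II-1 aff I-1×I-2: hh
H/II-2 un I-1×I-2: HH|Hh
⇒ H over [I-1,I-2,II-1,II-2]: 2 consistent
L/I-1 un ·: LL|Ll
L/I-2 aff ·: ll
L/II-1 un I-1×I-2: Ll
L/II-2 un I-1×I-2: Ll
⇒ L over [I-1,I-2,II-1,II-2]: 2 consistent
W/I-1 un ·: WW|Ww
W/I-2 aff ·: ww
W/II-1 un I-1×I-2: Ww
W/II-2 ? I-1×I-2: Ww|ww
⇒ W over [I-1,I-2,II-1,II-2]: 3 consistent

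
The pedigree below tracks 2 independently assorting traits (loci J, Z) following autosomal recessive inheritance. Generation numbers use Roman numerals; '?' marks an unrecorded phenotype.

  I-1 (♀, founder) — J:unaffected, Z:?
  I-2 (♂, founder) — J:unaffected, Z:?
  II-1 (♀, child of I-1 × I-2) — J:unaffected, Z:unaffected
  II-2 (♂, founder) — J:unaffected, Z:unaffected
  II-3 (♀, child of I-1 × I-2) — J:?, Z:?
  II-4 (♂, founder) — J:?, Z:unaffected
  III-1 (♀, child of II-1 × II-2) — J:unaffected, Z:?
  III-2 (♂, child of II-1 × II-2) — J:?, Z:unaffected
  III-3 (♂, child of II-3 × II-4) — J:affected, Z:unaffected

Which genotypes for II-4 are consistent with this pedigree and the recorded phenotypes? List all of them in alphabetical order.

J/I-1 un ·: JJ|Jj
J/I-2 un ·: JJ|Jj
J/II-1 un I-1×I-2: JJ|Jj
J/II-2 un ·: JJ|Jj
J/II-3 ? I-1×I-2: Jj|jj
J/II-4 ? ·: Jj|jj
J/III-1 un II-1×II-2: JJ|Jj
J/III-2 ? II-1×II-2: JJ|Jj|jj
J/III-3 aff II-3×II-4: jj
⇒ J over [I-1,I-2,II-1,II-2,II-3,II-4,III-1,III-2,III-3]: 120 consistent
Z/I-1 ? ·: ZZ|Zz|zz
Z/I-2 ? ·: ZZ|Zz|zz
Z/II-1 un I-1×I-2: ZZ|Zz
Z/II-2 un ·: ZZ|Zz
Z/II-3 ? I-1×I-2: ZZ|Zz|zz
Z/II-4 un ·: ZZ|Zz
Z/III-1 ? II-1×II-2: ZZ|Zz|zz
Z/III-2 un II-1×II-2: ZZ|Zz
Z/III-3 un II-3×II-4: ZZ|Zz
⇒ Z over [I-1,I-2,II-1,II-2,II-3,II-4,III-1,III-2,III-3]: 560 consistent

II-4 ∈ {Jj ZZ, Jj Zz, jj ZZ, jj Zz}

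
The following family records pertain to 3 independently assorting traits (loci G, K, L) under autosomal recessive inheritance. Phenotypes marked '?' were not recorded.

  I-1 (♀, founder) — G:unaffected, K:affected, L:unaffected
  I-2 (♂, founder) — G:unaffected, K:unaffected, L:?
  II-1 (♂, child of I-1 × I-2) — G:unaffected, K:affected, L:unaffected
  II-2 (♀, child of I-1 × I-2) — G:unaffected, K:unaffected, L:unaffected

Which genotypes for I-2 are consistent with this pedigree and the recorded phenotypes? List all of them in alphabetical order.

G/I-1 un ·: GG|Gg
G/I-2 un ·: GG|Gg
G/II-1 un I-1×I-2: GG|Gg
G/II-2 un I-1×I-2: GG|Gg
⇒ G over [I-1,I-2,II-1,II-2]: 13 consistent
K/I-1 aff ·: kk
K/I-2 un ·: Kk
K/II-1 aff I-1×I-2: kk
K/II-2 un I-1×I-2: Kk
⇒ K over [I-1,I-2,II-1,II-2]: 1 consistent
L/I-1 un ·: LL|Ll
L/I-2 ? ·: LL|Ll|ll
L/II-1 un I-1×I-2: LL|Ll
L/II-2 un I-1×I-2: LL|Ll
⇒ L over [I-1,I-2,II-1,II-2]: 15 consistent

I-2 ∈ {GG Kk LL, GG Kk Ll, GG Kk ll, Gg Kk LL, Gg Kk Ll, Gg Kk ll}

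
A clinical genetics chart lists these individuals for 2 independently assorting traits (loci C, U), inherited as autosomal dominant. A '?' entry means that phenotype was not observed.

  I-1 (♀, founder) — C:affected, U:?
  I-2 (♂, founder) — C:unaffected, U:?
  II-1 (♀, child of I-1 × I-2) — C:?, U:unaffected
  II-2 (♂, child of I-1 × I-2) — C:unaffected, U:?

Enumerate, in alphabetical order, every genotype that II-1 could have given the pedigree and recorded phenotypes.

II-1 ∈ {Cc uu, cc uu}

C/I-1 aff ·: Cc
C/I-2 un ·: cc
C/II-1 ? I-1×I-2: cc|Cc
C/II-2 un I-1×I-2: cc
⇒ C over [I-1,I-2,II-1,II-2]: 2 consistent
U/I-1 ? ·: uu|Uu
U/I-2 ? ·: uu|Uu
U/II-1 un I-1×I-2: uu
U/II-2 ? I-1×I-2: uu|Uu|UU
⇒ U over [I-1,I-2,II-1,II-2]: 8 consistent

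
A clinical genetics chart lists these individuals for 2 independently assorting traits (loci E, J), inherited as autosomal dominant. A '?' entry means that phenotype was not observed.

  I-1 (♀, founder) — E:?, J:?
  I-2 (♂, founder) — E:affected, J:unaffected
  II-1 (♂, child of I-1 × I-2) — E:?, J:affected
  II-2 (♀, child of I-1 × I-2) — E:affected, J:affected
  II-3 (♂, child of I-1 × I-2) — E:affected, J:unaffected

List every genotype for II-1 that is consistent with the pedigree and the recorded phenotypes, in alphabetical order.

E/I-1 ? ·: ee|Ee|EE
E/I-2 aff ·: Ee|EE
E/II-1 ? I-1×I-2: ee|Ee|EE
E/II-2 aff I-1×I-2: Ee|EE
E/II-3 aff I-1×I-2: Ee|EE
⇒ E over [I-1,I-2,II-1,II-2,II-3]: 32 consistent
J/I-1 ? ·: Jj
J/I-2 un ·: jj
J/II-1 aff I-1×I-2: Jj
J/II-2 aff I-1×I-2: Jj
J/II-3 un I-1×I-2: jj
⇒ J over [I-1,I-2,II-1,II-2,II-3]: 1 consistent

II-1 ∈ {EE Jj, Ee Jj, ee Jj}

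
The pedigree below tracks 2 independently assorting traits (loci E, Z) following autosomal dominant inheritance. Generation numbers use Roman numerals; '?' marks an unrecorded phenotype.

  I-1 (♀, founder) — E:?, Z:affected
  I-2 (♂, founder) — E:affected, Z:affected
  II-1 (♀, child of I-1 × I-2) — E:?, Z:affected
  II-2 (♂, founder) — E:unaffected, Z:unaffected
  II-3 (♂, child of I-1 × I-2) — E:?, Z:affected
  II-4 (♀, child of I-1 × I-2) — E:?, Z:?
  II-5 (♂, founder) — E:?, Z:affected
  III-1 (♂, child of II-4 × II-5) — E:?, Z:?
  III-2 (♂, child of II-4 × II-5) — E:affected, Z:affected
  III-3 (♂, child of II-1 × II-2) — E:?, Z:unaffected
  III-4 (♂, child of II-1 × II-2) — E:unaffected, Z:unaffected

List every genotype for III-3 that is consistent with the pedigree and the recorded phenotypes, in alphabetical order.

E/I-1 ? ·: ee|Ee|EE
E/I-2 aff ·: Ee|EE
E/II-1 ? I-1×I-2: ee|Ee
E/II-2 un ·: ee
E/II-3 ? I-1×I-2: ee|Ee|EE
E/II-4 ? I-1×I-2: ee|Ee|EE
E/II-5 ? ·: ee|Ee|EE
E/III-1 ? II-4×II-5: ee|Ee|EE
E/III-2 aff II-4×II-5: Ee|EE
E/III-3 ? II-1×II-2: ee|Ee
E/III-4 un II-1×II-2: ee
⇒ E over [I-1,I-2,II-1,II-2,II-3,II-4,II-5,III-1,III-2,III-3,III-4]: 447 consistent
Z/I-1 aff ·: Zz|ZZ
Z/I-2 aff ·: Zz|ZZ
Z/II-1 aff I-1×I-2: Zz
Z/II-2 un ·: zz
Z/II-3 aff I-1×I-2: Zz|ZZ
Z/II-4 ? I-1×I-2: zz|Zz|ZZ
Z/II-5 aff ·: Zz|ZZ
Z/III-1 ? II-4×II-5: zz|Zz|ZZ
Z/III-2 aff II-4×II-5: Zz|ZZ
Z/III-3 un II-1×II-2: zz
Z/III-4 un II-1×II-2: zz
⇒ Z over [I-1,I-2,II-1,II-2,II-3,II-4,II-5,III-1,III-2,III-3,III-4]: 96 consistent

III-3 ∈ {Ee zz, ee zz}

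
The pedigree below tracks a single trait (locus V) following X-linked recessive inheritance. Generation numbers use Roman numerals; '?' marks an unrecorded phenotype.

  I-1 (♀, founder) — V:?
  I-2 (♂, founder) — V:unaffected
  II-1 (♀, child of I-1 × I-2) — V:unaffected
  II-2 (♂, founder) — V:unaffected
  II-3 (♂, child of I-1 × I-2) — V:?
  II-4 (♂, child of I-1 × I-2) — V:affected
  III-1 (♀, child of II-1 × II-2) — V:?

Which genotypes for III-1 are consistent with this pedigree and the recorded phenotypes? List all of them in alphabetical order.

V/I-1 ? ·: X^VX^v|X^vX^v
V/I-2 un ·: X^VY
V/II-1 un I-1×I-2: X^VX^V|X^VX^v
V/II-2 un ·: X^VY
V/II-3 ? I-1×I-2: X^VY|X^vY
V/II-4 aff I-1×I-2: X^vY
V/III-1 ? II-1×II-2: X^VX^V|X^VX^v
⇒ V over [I-1,I-2,II-1,II-2,II-3,II-4,III-1]: 8 consistent

III-1 ∈ {X^VX^V, X^VX^v}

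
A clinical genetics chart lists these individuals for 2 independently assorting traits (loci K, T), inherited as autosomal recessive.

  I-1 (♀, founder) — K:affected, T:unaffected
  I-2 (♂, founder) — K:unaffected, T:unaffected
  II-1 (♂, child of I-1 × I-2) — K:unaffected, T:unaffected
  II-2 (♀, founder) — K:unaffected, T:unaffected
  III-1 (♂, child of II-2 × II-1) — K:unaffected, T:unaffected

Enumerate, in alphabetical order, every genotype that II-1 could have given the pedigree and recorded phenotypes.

K/I-1 aff ·: kk
K/I-2 un ·: KK|Kk
K/II-1 un I-1×I-2: Kk
K/II-2 un ·: KK|Kk
K/III-1 un II-2×II-1: KK|Kk
⇒ K over [I-1,I-2,II-1,II-2,III-1]: 8 consistent
T/I-1 un ·: TT|Tt
T/I-2 un ·: TT|Tt
T/II-1 un I-1×I-2: TT|Tt
T/II-2 un ·: TT|Tt
T/III-1 un II-2×II-1: TT|Tt
⇒ T over [I-1,I-2,II-1,II-2,III-1]: 24 consistent

II-1 ∈ {Kk TT, Kk Tt}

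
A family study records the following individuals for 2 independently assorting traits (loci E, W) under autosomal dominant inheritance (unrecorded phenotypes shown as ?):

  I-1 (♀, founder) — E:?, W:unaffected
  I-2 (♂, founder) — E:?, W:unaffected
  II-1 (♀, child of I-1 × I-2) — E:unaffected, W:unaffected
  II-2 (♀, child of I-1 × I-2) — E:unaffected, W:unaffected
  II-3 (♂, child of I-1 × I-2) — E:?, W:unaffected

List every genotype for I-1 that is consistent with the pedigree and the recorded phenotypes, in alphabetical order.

I-1 ∈ {Ee ww, ee ww}

E/I-1 ? ·: ee|Ee
E/I-2 ? ·: ee|Ee
E/II-1 un I-1×I-2: ee
E/II-2 un I-1×I-2: ee
E/II-3 ? I-1×I-2: ee|Ee|EE
⇒ E over [I-1,I-2,II-1,II-2,II-3]: 8 consistent
W/I-1 un ·: ww
W/I-2 un ·: ww
W/II-1 un I-1×I-2: ww
W/II-2 un I-1×I-2: ww
W/II-3 un I-1×I-2: ww
⇒ W over [I-1,I-2,II-1,II-2,II-3]: 1 consistent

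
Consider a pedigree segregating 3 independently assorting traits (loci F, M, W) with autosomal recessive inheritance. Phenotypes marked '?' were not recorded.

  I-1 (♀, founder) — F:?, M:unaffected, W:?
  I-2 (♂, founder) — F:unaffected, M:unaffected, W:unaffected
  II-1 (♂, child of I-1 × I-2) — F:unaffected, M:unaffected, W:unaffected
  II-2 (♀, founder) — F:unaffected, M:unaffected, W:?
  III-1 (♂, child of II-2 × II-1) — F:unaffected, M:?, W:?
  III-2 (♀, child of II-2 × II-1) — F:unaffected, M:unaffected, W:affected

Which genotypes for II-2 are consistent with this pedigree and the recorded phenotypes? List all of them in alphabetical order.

F/I-1 ? ·: FF|Ff|ff
F/I-2 un ·: FF|Ff
F/II-1 un I-1×I-2: FF|Ff
F/II-2 un ·: FF|Ff
F/III-1 un II-2×II-1: FF|Ff
F/III-2 un II-2×II-1: FF|Ff
⇒ F over [I-1,I-2,II-1,II-2,III-1,III-2]: 60 consistent
M/I-1 un ·: MM|Mm
M/I-2 un ·: MM|Mm
M/II-1 un I-1×I-2: MM|Mm
M/II-2 un ·: MM|Mm
M/III-1 ? II-2×II-1: MM|Mm|mm
M/III-2 un II-2×II-1: MM|Mm
⇒ M over [I-1,I-2,II-1,II-2,III-1,III-2]: 50 consistent
W/I-1 ? ·: WW|Ww|ww
W/I-2 un ·: WW|Ww
W/II-1 un I-1×I-2: Ww
W/II-2 ? ·: Ww|ww
W/III-1 ? II-2×II-1: WW|Ww|ww
W/III-2 aff II-2×II-1: ww
⇒ W over [I-1,I-2,II-1,II-2,III-1,III-2]: 25 consistent

II-2 ∈ {FF MM Ww, FF MM ww, FF Mm Ww, FF Mm ww, Ff MM Ww, Ff MM ww, Ff Mm Ww, Ff Mm ww}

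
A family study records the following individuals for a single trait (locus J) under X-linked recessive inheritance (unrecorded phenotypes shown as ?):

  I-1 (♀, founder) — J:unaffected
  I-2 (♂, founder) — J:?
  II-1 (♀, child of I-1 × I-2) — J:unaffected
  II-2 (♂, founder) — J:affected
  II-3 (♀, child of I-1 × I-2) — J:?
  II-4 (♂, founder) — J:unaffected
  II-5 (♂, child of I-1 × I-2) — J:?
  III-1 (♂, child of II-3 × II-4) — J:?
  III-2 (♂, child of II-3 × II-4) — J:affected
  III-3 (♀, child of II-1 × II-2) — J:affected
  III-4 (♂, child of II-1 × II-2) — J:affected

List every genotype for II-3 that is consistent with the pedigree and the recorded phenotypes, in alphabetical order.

J/I-1 un ·: X^JX^J|X^JX^j
J/I-2 ? ·: X^JY|X^jY
J/II-1 un I-1×I-2: X^JX^j
J/II-2 aff ·: X^jY
J/II-3 ? I-1×I-2: X^JX^j|X^jX^j
J/II-4 un ·: X^JY
J/II-5 ? I-1×I-2: X^JY|X^jY
J/III-1 ? II-3×II-4: X^JY|X^jY
J/III-2 aff II-3×II-4: X^jY
J/III-3 aff II-1×II-2: X^jX^j
J/III-4 aff II-1×II-2: X^jY
⇒ J over [I-1,I-2,II-1,II-2,II-3,II-4,II-5,III-1,III-2,III-3,III-4]: 12 consistent

II-3 ∈ {X^JX^j, X^jX^j}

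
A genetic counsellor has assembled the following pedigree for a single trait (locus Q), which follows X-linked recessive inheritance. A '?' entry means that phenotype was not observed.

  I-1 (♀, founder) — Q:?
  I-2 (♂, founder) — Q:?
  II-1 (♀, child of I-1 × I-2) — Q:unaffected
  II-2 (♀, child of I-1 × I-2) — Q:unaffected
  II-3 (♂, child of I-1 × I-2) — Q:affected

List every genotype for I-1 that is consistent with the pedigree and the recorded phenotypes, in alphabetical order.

I-1 ∈ {X^QX^q, X^qX^q}

Q/I-1 ? ·: X^QX^q|X^qX^q
Q/I-2 ? ·: X^QY|X^qY
Q/II-1 un I-1×I-2: X^QX^Q|X^QX^q
Q/II-2 un I-1×I-2: X^QX^Q|X^QX^q
Q/II-3 aff I-1×I-2: X^qY
⇒ Q over [I-1,I-2,II-1,II-2,II-3]: 6 consistent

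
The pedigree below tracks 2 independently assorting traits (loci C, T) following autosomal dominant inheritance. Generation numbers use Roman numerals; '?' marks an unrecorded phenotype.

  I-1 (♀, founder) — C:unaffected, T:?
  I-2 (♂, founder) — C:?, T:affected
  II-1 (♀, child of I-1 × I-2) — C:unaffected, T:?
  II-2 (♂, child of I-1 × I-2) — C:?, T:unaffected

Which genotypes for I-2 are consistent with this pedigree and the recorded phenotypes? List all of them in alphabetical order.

I-2 ∈ {Cc Tt, cc Tt}

C/I-1 un ·: cc
C/I-2 ? ·: cc|Cc
C/II-1 un I-1×I-2: cc
C/II-2 ? I-1×I-2: cc|Cc
⇒ C over [I-1,I-2,II-1,II-2]: 3 consistent
T/I-1 ? ·: tt|Tt
T/I-2 aff ·: Tt
T/II-1 ? I-1×I-2: tt|Tt|TT
T/II-2 un I-1×I-2: tt
⇒ T over [I-1,I-2,II-1,II-2]: 5 consistent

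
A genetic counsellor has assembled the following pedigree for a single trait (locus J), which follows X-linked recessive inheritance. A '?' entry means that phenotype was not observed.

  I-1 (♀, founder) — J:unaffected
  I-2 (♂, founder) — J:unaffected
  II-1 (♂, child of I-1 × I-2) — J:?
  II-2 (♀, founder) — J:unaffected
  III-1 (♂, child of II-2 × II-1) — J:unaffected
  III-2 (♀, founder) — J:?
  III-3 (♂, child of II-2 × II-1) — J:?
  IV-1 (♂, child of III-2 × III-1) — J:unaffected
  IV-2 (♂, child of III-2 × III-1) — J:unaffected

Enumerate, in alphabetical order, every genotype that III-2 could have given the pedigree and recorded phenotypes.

III-2 ∈ {X^JX^J, X^JX^j}

J/I-1 un ·: X^JX^J|X^JX^j
J/I-2 un ·: X^JY
J/II-1 ? I-1×I-2: X^JY|X^jY
J/II-2 un ·: X^JX^J|X^JX^j
J/III-1 un II-2×II-1: X^JY
J/III-2 ? ·: X^JX^J|X^JX^j
J/III-3 ? II-2×II-1: X^JY|X^jY
J/IV-1 un III-2×III-1: X^JY
J/IV-2 un III-2×III-1: X^JY
⇒ J over [I-1,I-2,II-1,II-2,III-1,III-2,III-3,IV-1,IV-2]: 18 consistent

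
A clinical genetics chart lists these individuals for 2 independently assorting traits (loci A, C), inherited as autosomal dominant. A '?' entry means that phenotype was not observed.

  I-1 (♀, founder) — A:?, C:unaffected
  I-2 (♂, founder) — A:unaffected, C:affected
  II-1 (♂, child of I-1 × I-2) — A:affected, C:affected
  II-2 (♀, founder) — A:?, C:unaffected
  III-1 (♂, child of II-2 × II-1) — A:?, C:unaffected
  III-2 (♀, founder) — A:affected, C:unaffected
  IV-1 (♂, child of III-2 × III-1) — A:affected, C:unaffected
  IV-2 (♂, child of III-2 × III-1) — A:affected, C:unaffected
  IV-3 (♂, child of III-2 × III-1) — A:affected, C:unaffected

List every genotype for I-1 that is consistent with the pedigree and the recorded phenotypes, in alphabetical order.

A/I-1 ? ·: Aa|AA
A/I-2 un ·: aa
A/II-1 aff I-1×I-2: Aa
A/II-2 ? ·: aa|Aa|AA
A/III-1 ? II-2×II-1: aa|Aa|AA
A/III-2 aff ·: Aa|AA
A/IV-1 aff III-2×III-1: Aa|AA
A/IV-2 aff III-2×III-1: Aa|AA
A/IV-3 aff III-2×III-1: Aa|AA
⇒ A over [I-1,I-2,II-1,II-2,III-1,III-2,IV-1,IV-2,IV-3]: 140 consistent
C/I-1 un ·: cc
C/I-2 aff ·: Cc|CC
C/II-1 aff I-1×I-2: Cc
C/II-2 un ·: cc
C/III-1 un II-2×II-1: cc
C/III-2 un ·: cc
C/IV-1 un III-2×III-1: cc
C/IV-2 un III-2×III-1: cc
C/IV-3 un III-2×III-1: cc
⇒ C over [I-1,I-2,II-1,II-2,III-1,III-2,IV-1,IV-2,IV-3]: 2 consistent

I-1 ∈ {AA cc, Aa cc}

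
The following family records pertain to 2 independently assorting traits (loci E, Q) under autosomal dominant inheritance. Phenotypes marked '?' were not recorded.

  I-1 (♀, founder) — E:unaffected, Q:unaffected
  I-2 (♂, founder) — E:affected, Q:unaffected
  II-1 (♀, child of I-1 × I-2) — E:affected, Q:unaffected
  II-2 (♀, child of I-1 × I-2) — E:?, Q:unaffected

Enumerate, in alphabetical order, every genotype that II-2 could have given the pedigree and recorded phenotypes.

II-2 ∈ {Ee qq, ee qq}

E/I-1 un ·: ee
E/I-2 aff ·: Ee|EE
E/II-1 aff I-1×I-2: Ee
E/II-2 ? I-1×I-2: ee|Ee
⇒ E over [I-1,I-2,II-1,II-2]: 3 consistent
Q/I-1 un ·: qq
Q/I-2 un ·: qq
Q/II-1 un I-1×I-2: qq
Q/II-2 un I-1×I-2: qq
⇒ Q over [I-1,I-2,II-1,II-2]: 1 consistent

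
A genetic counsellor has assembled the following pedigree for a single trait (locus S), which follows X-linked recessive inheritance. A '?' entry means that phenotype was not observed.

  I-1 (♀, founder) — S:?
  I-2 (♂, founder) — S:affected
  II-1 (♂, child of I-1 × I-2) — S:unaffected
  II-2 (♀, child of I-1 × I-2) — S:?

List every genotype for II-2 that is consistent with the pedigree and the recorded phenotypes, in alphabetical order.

S/I-1 ? ·: X^SX^S|X^SX^s
S/I-2 aff ·: X^sY
S/II-1 un I-1×I-2: X^SY
S/II-2 ? I-1×I-2: X^SX^s|X^sX^s
⇒ S over [I-1,I-2,II-1,II-2]: 3 consistent

II-2 ∈ {X^SX^s, X^sX^s}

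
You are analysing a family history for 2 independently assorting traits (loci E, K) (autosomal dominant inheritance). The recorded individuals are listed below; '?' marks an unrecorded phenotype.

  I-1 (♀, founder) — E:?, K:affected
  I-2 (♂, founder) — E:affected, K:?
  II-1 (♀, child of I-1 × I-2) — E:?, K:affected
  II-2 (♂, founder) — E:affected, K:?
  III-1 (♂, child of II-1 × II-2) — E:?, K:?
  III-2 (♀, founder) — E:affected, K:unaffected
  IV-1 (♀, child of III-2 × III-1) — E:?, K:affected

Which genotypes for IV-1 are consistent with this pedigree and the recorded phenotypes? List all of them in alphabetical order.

E/I-1 ? ·: ee|Ee|EE
E/I-2 aff ·: Ee|EE
E/II-1 ? I-1×I-2: ee|Ee|EE
E/II-2 aff ·: Ee|EE
E/III-1 ? II-1×II-2: ee|Ee|EE
E/III-2 aff ·: Ee|EE
E/IV-1 ? III-2×III-1: ee|Ee|EE
⇒ E over [I-1,I-2,II-1,II-2,III-1,III-2,IV-1]: 165 consistent
K/I-1 aff ·: Kk|KK
K/I-2 ? ·: kk|Kk|KK
K/II-1 aff I-1×I-2: Kk|KK
K/II-2 ? ·: kk|Kk|KK
K/III-1 ? II-1×II-2: Kk|KK
K/III-2 un ·: kk
K/IV-1 aff III-2×III-1: Kk
⇒ K over [I-1,I-2,II-1,II-2,III-1,III-2,IV-1]: 41 consistent

IV-1 ∈ {EE Kk, Ee Kk, ee Kk}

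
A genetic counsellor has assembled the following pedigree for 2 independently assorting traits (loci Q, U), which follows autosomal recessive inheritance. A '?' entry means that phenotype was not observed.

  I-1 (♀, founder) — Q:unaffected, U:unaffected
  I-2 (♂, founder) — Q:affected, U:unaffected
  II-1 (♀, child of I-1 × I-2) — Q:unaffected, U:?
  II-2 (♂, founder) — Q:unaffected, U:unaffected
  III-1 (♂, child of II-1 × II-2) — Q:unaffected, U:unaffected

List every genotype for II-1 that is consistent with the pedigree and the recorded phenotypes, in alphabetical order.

Q/I-1 un ·: QQ|Qq
Q/I-2 aff ·: qq
Q/II-1 un I-1×I-2: Qq
Q/II-2 un ·: QQ|Qq
Q/III-1 un II-1×II-2: QQ|Qq
⇒ Q over [I-1,I-2,II-1,II-2,III-1]: 8 consistent
U/I-1 un ·: UU|Uu
U/I-2 un ·: UU|Uu
U/II-1 ? I-1×I-2: UU|Uu|uu
U/II-2 un ·: UU|Uu
U/III-1 un II-1×II-2: UU|Uu
⇒ U over [I-1,I-2,II-1,II-2,III-1]: 26 consistent

II-1 ∈ {Qq UU, Qq Uu, Qq uu}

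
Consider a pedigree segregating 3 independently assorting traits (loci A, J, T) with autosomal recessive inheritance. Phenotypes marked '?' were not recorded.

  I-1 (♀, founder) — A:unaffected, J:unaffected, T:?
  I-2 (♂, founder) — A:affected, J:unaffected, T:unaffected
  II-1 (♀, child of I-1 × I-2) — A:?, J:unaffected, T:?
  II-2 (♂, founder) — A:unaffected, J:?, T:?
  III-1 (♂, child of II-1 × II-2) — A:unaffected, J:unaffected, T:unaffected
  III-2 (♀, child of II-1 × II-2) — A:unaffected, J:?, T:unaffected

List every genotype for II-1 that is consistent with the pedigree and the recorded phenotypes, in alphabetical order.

A/I-1 un ·: AA|Aa
A/I-2 aff ·: aa
A/II-1 ? I-1×I-2: Aa|aa
A/II-2 un ·: AA|Aa
A/III-1 un II-1×II-2: AA|Aa
A/III-2 un II-1×II-2: AA|Aa
⇒ A over [I-1,I-2,II-1,II-2,III-1,III-2]: 18 consistent
J/I-1 un ·: JJ|Jj
J/I-2 un ·: JJ|Jj
J/II-1 un I-1×I-2: JJ|Jj
J/II-2 ? ·: JJ|Jj|jj
J/III-1 un II-1×II-2: JJ|Jj
J/III-2 ? II-1×II-2: JJ|Jj|jj
⇒ J over [I-1,I-2,II-1,II-2,III-1,III-2]: 60 consistent
T/I-1 ? ·: TT|Tt|tt
T/I-2 un ·: TT|Tt
T/II-1 ? I-1×I-2: TT|Tt|tt
T/II-2 ? ·: TT|Tt|tt
T/III-1 un II-1×II-2: TT|Tt
T/III-2 un II-1×II-2: TT|Tt
⇒ T over [I-1,I-2,II-1,II-2,III-1,III-2]: 73 consistent

II-1 ∈ {Aa JJ TT, Aa JJ Tt, Aa JJ tt, Aa Jj TT, Aa Jj Tt, Aa Jj tt, aa JJ TT, aa JJ Tt, aa JJ tt, aa Jj TT, aa Jj Tt, aa Jj tt}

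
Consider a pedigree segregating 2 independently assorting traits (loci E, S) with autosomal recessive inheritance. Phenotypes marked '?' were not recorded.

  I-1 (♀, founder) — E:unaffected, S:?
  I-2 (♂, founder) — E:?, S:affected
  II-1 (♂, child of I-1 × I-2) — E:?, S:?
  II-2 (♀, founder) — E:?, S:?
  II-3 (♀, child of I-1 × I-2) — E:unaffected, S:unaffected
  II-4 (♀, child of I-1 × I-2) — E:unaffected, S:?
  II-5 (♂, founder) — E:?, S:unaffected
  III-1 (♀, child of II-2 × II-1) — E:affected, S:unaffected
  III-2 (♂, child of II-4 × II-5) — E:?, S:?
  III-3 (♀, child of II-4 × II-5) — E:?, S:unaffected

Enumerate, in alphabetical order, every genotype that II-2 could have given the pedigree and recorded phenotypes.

E/I-1 un ·: EE|Ee
E/I-2 ? ·: EE|Ee|ee
E/II-1 ? I-1×I-2: Ee|ee
E/II-2 ? ·: Ee|ee
E/II-3 un I-1×I-2: EE|Ee
E/II-4 un I-1×I-2: EE|Ee
E/II-5 ? ·: EE|Ee|ee
E/III-1 aff II-2×II-1: ee
E/III-2 ? II-4×II-5: EE|Ee|ee
E/III-3 ? II-4×II-5: EE|Ee|ee
⇒ E over [I-1,I-2,II-1,II-2,II-3,II-4,II-5,III-1,III-2,III-3]: 470 consistent
S/I-1 ? ·: SS|Ss
S/I-2 aff ·: ss
S/II-1 ? I-1×I-2: Ss|ss
S/II-2 ? ·: SS|Ss|ss
S/II-3 un I-1×I-2: Ss
S/II-4 ? I-1×I-2: Ss|ss
S/II-5 un ·: SS|Ss
S/III-1 un II-2×II-1: SS|Ss
S/III-2 ? II-4×II-5: SS|Ss|ss
S/III-3 un II-4×II-5: SS|Ss
⇒ S over [I-1,I-2,II-1,II-2,II-3,II-4,II-5,III-1,III-2,III-3]: 141 consistent

II-2 ∈ {Ee SS, Ee Ss, Ee ss, ee SS, ee Ss, ee ss}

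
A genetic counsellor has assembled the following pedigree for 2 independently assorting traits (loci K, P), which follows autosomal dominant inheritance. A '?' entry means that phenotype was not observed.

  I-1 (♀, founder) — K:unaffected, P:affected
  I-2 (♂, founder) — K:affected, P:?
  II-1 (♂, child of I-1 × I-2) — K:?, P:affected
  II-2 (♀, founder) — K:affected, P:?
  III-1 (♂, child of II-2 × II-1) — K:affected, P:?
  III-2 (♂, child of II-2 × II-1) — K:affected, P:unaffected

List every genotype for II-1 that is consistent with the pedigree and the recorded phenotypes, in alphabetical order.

K/I-1 un ·: kk
K/I-2 aff ·: Kk|KK
K/II-1 ? I-1×I-2: kk|Kk
K/II-2 aff ·: Kk|KK
K/III-1 aff II-2×II-1: Kk|KK
K/III-2 aff II-2×II-1: Kk|KK
⇒ K over [I-1,I-2,II-1,II-2,III-1,III-2]: 18 consistent
P/I-1 aff ·: Pp|PP
P/I-2 ? ·: pp|Pp|PP
P/II-1 aff I-1×I-2: Pp
P/II-2 ? ·: pp|Pp
P/III-1 ? II-2×II-1: pp|Pp|PP
P/III-2 un II-2×II-1: pp
⇒ P over [I-1,I-2,II-1,II-2,III-1,III-2]: 25 consistent

II-1 ∈ {Kk Pp, kk Pp}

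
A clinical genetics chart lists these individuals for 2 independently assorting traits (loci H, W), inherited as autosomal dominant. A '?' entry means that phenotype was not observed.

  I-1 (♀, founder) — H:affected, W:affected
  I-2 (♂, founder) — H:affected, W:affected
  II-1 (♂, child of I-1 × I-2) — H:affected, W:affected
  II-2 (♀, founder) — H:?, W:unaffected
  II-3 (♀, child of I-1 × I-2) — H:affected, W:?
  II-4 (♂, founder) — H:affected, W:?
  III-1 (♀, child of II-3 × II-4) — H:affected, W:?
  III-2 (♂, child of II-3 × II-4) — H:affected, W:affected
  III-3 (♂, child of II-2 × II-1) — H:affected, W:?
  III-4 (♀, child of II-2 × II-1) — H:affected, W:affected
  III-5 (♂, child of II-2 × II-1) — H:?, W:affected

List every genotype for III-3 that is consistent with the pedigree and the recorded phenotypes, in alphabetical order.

H/I-1 aff ·: Hh|HH
H/I-2 aff ·: Hh|HH
H/II-1 aff I-1×I-2: Hh|HH
H/II-2 ? ·: hh|Hh|HH
H/II-3 aff I-1×I-2: Hh|HH
H/II-4 aff ·: Hh|HH
H/III-1 aff II-3×II-4: Hh|HH
H/III-2 aff II-3×II-4: Hh|HH
H/III-3 aff II-2×II-1: Hh|HH
H/III-4 aff II-2×II-1: Hh|HH
H/III-5 ? II-2×II-1: hh|Hh|HH
⇒ H over [I-1,I-2,II-1,II-2,II-3,II-4,III-1,III-2,III-3,III-4,III-5]: 1298 consistent
W/I-1 aff ·: Ww|WW
W/I-2 aff ·: Ww|WW
W/II-1 aff I-1×I-2: Ww|WW
W/II-2 un ·: ww
W/II-3 ? I-1×I-2: ww|Ww|WW
W/II-4 ? ·: ww|Ww|WW
W/III-1 ? II-3×II-4: ww|Ww|WW
W/III-2 aff II-3×II-4: Ww|WW
W/III-3 ? II-2×II-1: ww|Ww
W/III-4 aff II-2×II-1: Ww
W/III-5 aff II-2×II-1: Ww
⇒ W over [I-1,I-2,II-1,II-2,II-3,II-4,III-1,III-2,III-3,III-4,III-5]: 177 consistent

III-3 ∈ {HH Ww, HH ww, Hh Ww, Hh ww}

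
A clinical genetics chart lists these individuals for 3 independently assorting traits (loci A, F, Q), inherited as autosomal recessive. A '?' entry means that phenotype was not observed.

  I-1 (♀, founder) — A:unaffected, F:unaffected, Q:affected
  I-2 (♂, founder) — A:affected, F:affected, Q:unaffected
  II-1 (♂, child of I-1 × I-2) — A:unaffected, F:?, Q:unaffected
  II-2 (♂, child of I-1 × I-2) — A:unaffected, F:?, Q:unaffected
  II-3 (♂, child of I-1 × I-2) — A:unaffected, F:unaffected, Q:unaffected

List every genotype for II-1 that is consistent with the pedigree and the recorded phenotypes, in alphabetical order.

A/I-1 un ·: AA|Aa
A/I-2 aff ·: aa
A/II-1 un I-1×I-2: Aa
A/II-2 un I-1×I-2: Aa
A/II-3 un I-1×I-2: Aa
⇒ A over [I-1,I-2,II-1,II-2,II-3]: 2 consistent
F/I-1 un ·: FF|Ff
F/I-2 aff ·: ff
F/II-1 ? I-1×I-2: Ff|ff
F/II-2 ? I-1×I-2: Ff|ff
F/II-3 un I-1×I-2: Ff
⇒ F over [I-1,I-2,II-1,II-2,II-3]: 5 consistent
Q/I-1 aff ·: qq
Q/I-2 un ·: QQ|Qq
Q/II-1 un I-1×I-2: Qq
Q/II-2 un I-1×I-2: Qq
Q/II-3 un I-1×I-2: Qq
⇒ Q over [I-1,I-2,II-1,II-2,II-3]: 2 consistent

II-1 ∈ {Aa Ff Qq, Aa ff Qq}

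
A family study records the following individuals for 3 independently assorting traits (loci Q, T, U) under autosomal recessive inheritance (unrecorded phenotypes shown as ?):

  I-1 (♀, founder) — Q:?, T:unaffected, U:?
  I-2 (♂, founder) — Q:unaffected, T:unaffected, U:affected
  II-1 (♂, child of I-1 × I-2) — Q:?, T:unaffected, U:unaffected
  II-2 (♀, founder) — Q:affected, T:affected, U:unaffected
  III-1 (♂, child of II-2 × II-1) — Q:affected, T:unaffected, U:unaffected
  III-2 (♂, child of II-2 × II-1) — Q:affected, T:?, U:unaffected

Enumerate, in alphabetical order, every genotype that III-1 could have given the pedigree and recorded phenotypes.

III-1 ∈ {qq Tt UU, qq Tt Uu}

Q/I-1 ? ·: QQ|Qq|qq
Q/I-2 un ·: QQ|Qq
Q/II-1 ? I-1×I-2: Qq|qq
Q/II-2 aff ·: qq
Q/III-1 aff II-2×II-1: qq
Q/III-2 aff II-2×II-1: qq
⇒ Q over [I-1,I-2,II-1,II-2,III-1,III-2]: 7 consistent
T/I-1 un ·: TT|Tt
T/I-2 un ·: TT|Tt
T/II-1 un I-1×I-2: TT|Tt
T/II-2 aff ·: tt
T/III-1 un II-2×II-1: Tt
T/III-2 ? II-2×II-1: Tt|tt
⇒ T over [I-1,I-2,II-1,II-2,III-1,III-2]: 10 consistent
U/I-1 ? ·: UU|Uu
U/I-2 aff ·: uu
U/II-1 un I-1×I-2: Uu
U/II-2 un ·: UU|Uu
U/III-1 un II-2×II-1: UU|Uu
U/III-2 un II-2×II-1: UU|Uu
⇒ U over [I-1,I-2,II-1,II-2,III-1,III-2]: 16 consistent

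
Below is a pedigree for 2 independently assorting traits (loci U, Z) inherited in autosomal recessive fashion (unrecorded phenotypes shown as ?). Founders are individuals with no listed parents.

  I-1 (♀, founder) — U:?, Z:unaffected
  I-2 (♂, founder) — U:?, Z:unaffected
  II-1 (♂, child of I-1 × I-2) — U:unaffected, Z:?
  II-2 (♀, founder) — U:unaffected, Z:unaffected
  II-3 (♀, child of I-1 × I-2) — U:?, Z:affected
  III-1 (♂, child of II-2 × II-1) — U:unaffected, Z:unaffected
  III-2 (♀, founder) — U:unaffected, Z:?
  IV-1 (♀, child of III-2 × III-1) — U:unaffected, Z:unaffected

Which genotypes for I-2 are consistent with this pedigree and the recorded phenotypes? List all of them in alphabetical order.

I-2 ∈ {UU Zz, Uu Zz, uu Zz}

U/I-1 ? ·: UU|Uu|uu
U/I-2 ? ·: UU|Uu|uu
U/II-1 un I-1×I-2: UU|Uu
U/II-2 un ·: UU|Uu
U/II-3 ? I-1×I-2: UU|Uu|uu
U/III-1 un II-2×II-1: UU|Uu
U/III-2 un ·: UU|Uu
U/IV-1 un III-2×III-1: UU|Uu
⇒ U over [I-1,I-2,II-1,II-2,II-3,III-1,III-2,IV-1]: 262 consistent
Z/I-1 un ·: Zz
Z/I-2 un ·: Zz
Z/II-1 ? I-1×I-2: ZZ|Zz|zz
Z/II-2 un ·: ZZ|Zz
Z/II-3 aff I-1×I-2: zz
Z/III-1 un II-2×II-1: ZZ|Zz
Z/III-2 ? ·: ZZ|Zz|zz
Z/IV-1 un III-2×III-1: ZZ|Zz
⇒ Z over [I-1,I-2,II-1,II-2,II-3,III-1,III-2,IV-1]: 41 consistent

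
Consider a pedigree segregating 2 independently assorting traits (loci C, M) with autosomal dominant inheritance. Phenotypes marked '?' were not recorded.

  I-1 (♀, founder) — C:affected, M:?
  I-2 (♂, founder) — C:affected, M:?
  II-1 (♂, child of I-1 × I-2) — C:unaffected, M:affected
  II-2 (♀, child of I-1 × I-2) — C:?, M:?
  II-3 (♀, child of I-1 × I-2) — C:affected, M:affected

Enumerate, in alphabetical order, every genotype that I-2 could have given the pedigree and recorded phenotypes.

C/I-1 aff ·: Cc
C/I-2 aff ·: Cc
C/II-1 un I-1×I-2: cc
C/II-2 ? I-1×I-2: cc|Cc|CC
C/II-3 aff I-1×I-2: Cc|CC
⇒ C over [I-1,I-2,II-1,II-2,II-3]: 6 consistent
M/I-1 ? ·: mm|Mm|MM
M/I-2 ? ·: mm|Mm|MM
M/II-1 aff I-1×I-2: Mm|MM
M/II-2 ? I-1×I-2: mm|Mm|MM
M/II-3 aff I-1×I-2: Mm|MM
⇒ M over [I-1,I-2,II-1,II-2,II-3]: 35 consistent

I-2 ∈ {Cc MM, Cc Mm, Cc mm}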